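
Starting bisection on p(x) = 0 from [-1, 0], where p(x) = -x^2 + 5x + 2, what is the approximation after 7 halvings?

-0.3671875

midpoint -0.5: p = -0.75 < 0 → [-0.5, 0]
midpoint -0.25: p = 0.6875 > 0 → [-0.5, -0.25]
midpoint -0.375: p = -0.015625 < 0 → [-0.375, -0.25]
midpoint -0.3125: p = 0.3398 > 0 → [-0.375, -0.3125]
midpoint -0.34375: p = 0.1631 > 0 → [-0.375, -0.34375]
midpoint -0.359375: p = 0.074 > 0 → [-0.375, -0.359375]
midpoint -0.3671875: p = 0.0292 > 0 → [-0.375, -0.3671875]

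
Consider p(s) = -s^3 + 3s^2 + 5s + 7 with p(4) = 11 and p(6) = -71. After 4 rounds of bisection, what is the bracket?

p(5) = -18 < 0, so the root lies in [4, 5]
p(4.5) = -0.875 < 0, so the root lies in [4, 4.5]
p(4.25) = 5.671875 > 0, so the root lies in [4.25, 4.5]
p(4.375) = 2.5566 > 0, so the root lies in [4.375, 4.5]

[4.375, 4.5]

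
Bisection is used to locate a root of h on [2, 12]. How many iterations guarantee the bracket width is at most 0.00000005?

28

Width after n steps is 10/2^n. Need 2^n ≥ 10/0.00000005 = 200000000.
2^27 = 134217728 < 200000000 ≤ 2^28 = 268435456, so n = 28.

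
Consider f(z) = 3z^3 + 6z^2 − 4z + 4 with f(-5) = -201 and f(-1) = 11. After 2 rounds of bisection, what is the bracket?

[-3, -2]

m = -3, f(m) = -11 (−); new bracket [-3, -1]
m = -2, f(m) = 12 (+); new bracket [-3, -2]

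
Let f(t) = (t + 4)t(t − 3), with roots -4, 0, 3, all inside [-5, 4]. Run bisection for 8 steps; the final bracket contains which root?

t = -0.5 gives f = 6.125, positive; keep [-5, -0.5]
t = -2.75 gives f = 19.765625, positive; keep [-5, -2.75]
t = -3.875 gives f = 3.330078, positive; keep [-5, -3.875]
t = -4.4375 gives f = -14.4392, negative; keep [-4.4375, -3.875]
t = -4.15625 gives f = -4.6474, negative; keep [-4.15625, -3.875]
t = -4.015625 gives f = -0.4402, negative; keep [-4.015625, -3.875]
t = -3.9453125 gives f = 1.4985, positive; keep [-4.015625, -3.9453125]
t = -3.98046875 gives f = 0.5427, positive; keep [-4.015625, -3.98046875]

-4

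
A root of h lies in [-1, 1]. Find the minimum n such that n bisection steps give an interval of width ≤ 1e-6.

Width after n steps is 2/2^n. Need 2^n ≥ 2/1e-6 = 2000000.
2^20 = 1048576 < 2000000 ≤ 2^21 = 2097152, so n = 21.

21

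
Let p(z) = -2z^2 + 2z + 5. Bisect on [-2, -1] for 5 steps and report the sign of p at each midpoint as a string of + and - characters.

z = -1.5 gives p = -2.5, negative; keep [-1.5, -1]
z = -1.25 gives p = -0.625, negative; keep [-1.25, -1]
z = -1.125 gives p = 0.21875, positive; keep [-1.25, -1.125]
z = -1.1875 gives p = -0.1953, negative; keep [-1.1875, -1.125]
z = -1.15625 gives p = 0.0137, positive; keep [-1.1875, -1.15625]

--+-+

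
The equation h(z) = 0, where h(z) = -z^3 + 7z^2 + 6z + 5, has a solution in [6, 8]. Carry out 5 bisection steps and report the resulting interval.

[7.8125, 7.875]

m = 7, h(m) = 47 (+); new bracket [7, 8]
m = 7.5, h(m) = 21.875 (+); new bracket [7.5, 8]
m = 7.75, h(m) = 6.453125 (+); new bracket [7.75, 8]
m = 7.875, h(m) = -2.0137 (−); new bracket [7.75, 7.875]
m = 7.8125, h(m) = 2.2839 (+); new bracket [7.8125, 7.875]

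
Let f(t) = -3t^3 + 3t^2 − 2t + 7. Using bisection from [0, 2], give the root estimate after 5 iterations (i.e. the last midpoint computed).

1.5625

t = 1 gives f = 5, positive; keep [1, 2]
t = 1.5 gives f = 0.625, positive; keep [1.5, 2]
t = 1.75 gives f = -3.390625, negative; keep [1.5, 1.75]
t = 1.625 gives f = -1.2012, negative; keep [1.5, 1.625]
t = 1.5625 gives f = -0.2449, negative; keep [1.5, 1.5625]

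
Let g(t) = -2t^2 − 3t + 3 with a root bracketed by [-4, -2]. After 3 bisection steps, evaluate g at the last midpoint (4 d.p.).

g(-3) = -6 < 0, so the root lies in [-3, -2]
g(-2.5) = -2 < 0, so the root lies in [-2.5, -2]
g(-2.25) = -0.375 < 0, so the root lies in [-2.25, -2]

-0.3750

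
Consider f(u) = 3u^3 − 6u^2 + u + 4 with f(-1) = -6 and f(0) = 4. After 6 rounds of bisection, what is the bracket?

midpoint -0.5: f = 1.625 > 0 → [-1, -0.5]
midpoint -0.75: f = -1.390625 < 0 → [-0.75, -0.5]
midpoint -0.625: f = 0.298828 > 0 → [-0.75, -0.625]
midpoint -0.6875: f = -0.4983 < 0 → [-0.6875, -0.625]
midpoint -0.65625: f = -0.0881 < 0 → [-0.65625, -0.625]
midpoint -0.640625: f = 0.1082 > 0 → [-0.65625, -0.640625]

[-0.65625, -0.640625]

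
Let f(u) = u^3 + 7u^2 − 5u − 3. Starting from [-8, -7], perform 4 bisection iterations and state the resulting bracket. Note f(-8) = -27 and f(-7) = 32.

f(-7.5) = 6.375 > 0, so the root lies in [-8, -7.5]
f(-7.75) = -9.296875 < 0, so the root lies in [-7.75, -7.5]
f(-7.625) = -1.212891 < 0, so the root lies in [-7.625, -7.5]
f(-7.5625) = 2.6423 > 0, so the root lies in [-7.625, -7.5625]

[-7.625, -7.5625]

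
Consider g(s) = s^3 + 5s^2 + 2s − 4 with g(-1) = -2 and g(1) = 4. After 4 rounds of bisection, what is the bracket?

[0.625, 0.75]

midpoint 0: g = -4 < 0 → [0, 1]
midpoint 0.5: g = -1.625 < 0 → [0.5, 1]
midpoint 0.75: g = 0.734375 > 0 → [0.5, 0.75]
midpoint 0.625: g = -0.5527 < 0 → [0.625, 0.75]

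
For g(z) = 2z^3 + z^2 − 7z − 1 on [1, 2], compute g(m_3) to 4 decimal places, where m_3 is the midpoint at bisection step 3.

z = 1.5 gives g = -2.5, negative; keep [1.5, 2]
z = 1.75 gives g = 0.53125, positive; keep [1.5, 1.75]
z = 1.625 gives g = -1.152344, negative; keep [1.625, 1.75]

-1.1523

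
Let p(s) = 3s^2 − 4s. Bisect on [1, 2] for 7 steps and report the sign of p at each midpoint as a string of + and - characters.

midpoint 1.5: p = 0.75 > 0 → [1, 1.5]
midpoint 1.25: p = -0.3125 < 0 → [1.25, 1.5]
midpoint 1.375: p = 0.171875 > 0 → [1.25, 1.375]
midpoint 1.3125: p = -0.082 < 0 → [1.3125, 1.375]
midpoint 1.34375: p = 0.042 > 0 → [1.3125, 1.34375]
midpoint 1.328125: p = -0.0208 < 0 → [1.328125, 1.34375]
midpoint 1.3359375: p = 0.0104 > 0 → [1.328125, 1.3359375]

+-+-+-+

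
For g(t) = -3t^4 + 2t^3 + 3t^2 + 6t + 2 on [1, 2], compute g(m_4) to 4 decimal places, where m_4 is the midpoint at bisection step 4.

2.2624

g(1.5) = 9.3125 > 0, so the root lies in [1.5, 2]
g(1.75) = 4.269531 > 0, so the root lies in [1.75, 2]
g(1.875) = -0.098389 < 0, so the root lies in [1.75, 1.875]
g(1.8125) = 2.2624 > 0, so the root lies in [1.8125, 1.875]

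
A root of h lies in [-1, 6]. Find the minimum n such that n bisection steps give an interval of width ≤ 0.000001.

Width after n steps is 7/2^n. Need 2^n ≥ 7/0.000001 = 7000000.
2^22 = 4194304 < 7000000 ≤ 2^23 = 8388608, so n = 23.

23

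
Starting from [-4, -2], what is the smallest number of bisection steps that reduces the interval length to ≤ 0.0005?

12

Width after n steps is 2/2^n. Need 2^n ≥ 2/0.0005 = 4000.
2^11 = 2048 < 4000 ≤ 2^12 = 4096, so n = 12.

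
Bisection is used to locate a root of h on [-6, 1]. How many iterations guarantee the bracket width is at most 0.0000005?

24

Width after n steps is 7/2^n. Need 2^n ≥ 7/0.0000005 = 14000000.
2^23 = 8388608 < 14000000 ≤ 2^24 = 16777216, so n = 24.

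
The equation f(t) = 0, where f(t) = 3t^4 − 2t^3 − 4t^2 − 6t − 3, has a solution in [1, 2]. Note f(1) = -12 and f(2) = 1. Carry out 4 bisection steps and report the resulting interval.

[1.9375, 2]

t = 1.5 gives f = -12.5625, negative; keep [1.5, 2]
t = 1.75 gives f = -8.332031, negative; keep [1.75, 2]
t = 1.875 gives f = -4.417236, negative; keep [1.875, 2]
t = 1.9375 gives f = -1.9116, negative; keep [1.9375, 2]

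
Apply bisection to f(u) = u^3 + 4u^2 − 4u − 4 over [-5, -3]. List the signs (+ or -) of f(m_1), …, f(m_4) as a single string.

++-+

midpoint -4: f = 12 > 0 → [-5, -4]
midpoint -4.5: f = 3.875 > 0 → [-5, -4.5]
midpoint -4.75: f = -1.921875 < 0 → [-4.75, -4.5]
midpoint -4.625: f = 1.1309 > 0 → [-4.75, -4.625]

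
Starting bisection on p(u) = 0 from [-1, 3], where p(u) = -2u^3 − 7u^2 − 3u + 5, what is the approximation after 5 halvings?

p(1) = -7 < 0, so the root lies in [-1, 1]
p(0) = 5 > 0, so the root lies in [0, 1]
p(0.5) = 1.5 > 0, so the root lies in [0.5, 1]
p(0.75) = -2.0312 < 0, so the root lies in [0.5, 0.75]
p(0.625) = -0.0977 < 0, so the root lies in [0.5, 0.625]

0.625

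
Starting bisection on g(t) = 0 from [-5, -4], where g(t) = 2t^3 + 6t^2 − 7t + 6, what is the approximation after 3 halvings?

t = -4.5 gives g = -23.25, negative; keep [-4.5, -4]
t = -4.25 gives g = -9.40625, negative; keep [-4.25, -4]
t = -4.125 gives g = -3.410156, negative; keep [-4.125, -4]

-4.125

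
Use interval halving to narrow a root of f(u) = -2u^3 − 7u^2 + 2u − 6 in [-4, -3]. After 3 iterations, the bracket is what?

f(-3.5) = -13 < 0, so the root lies in [-4, -3.5]
f(-3.75) = -6.46875 < 0, so the root lies in [-4, -3.75]
f(-3.875) = -2.488281 < 0, so the root lies in [-4, -3.875]

[-4, -3.875]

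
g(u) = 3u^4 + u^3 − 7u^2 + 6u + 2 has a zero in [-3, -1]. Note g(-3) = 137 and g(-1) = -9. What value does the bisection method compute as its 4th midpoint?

g(-2) = 2 > 0, so the root lies in [-2, -1]
g(-1.5) = -10.9375 < 0, so the root lies in [-2, -1.5]
g(-1.75) = -7.160156 < 0, so the root lies in [-2, -1.75]
g(-1.875) = -3.3723 < 0, so the root lies in [-2, -1.875]

-1.875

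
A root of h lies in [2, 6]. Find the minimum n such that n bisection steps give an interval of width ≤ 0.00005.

17

Width after n steps is 4/2^n. Need 2^n ≥ 4/0.00005 = 80000.
2^16 = 65536 < 80000 ≤ 2^17 = 131072, so n = 17.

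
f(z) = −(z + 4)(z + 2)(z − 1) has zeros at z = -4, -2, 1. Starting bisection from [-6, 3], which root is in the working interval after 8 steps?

1

midpoint -1.5: f = 3.125 > 0 → [-1.5, 3]
midpoint 0.75: f = 3.265625 > 0 → [0.75, 3]
midpoint 1.875: f = -19.919922 < 0 → [0.75, 1.875]
midpoint 1.3125: f = -5.4993 < 0 → [0.75, 1.3125]
midpoint 1.03125: f = -0.4766 < 0 → [0.75, 1.03125]
midpoint 0.890625: f = 1.5462 > 0 → [0.890625, 1.03125]
midpoint 0.9609375: f = 0.5738 > 0 → [0.9609375, 1.03125]
midpoint 0.99609375: f = 0.0585 > 0 → [0.99609375, 1.03125]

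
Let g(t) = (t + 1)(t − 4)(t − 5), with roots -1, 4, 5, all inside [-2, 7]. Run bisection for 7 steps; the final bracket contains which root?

-1

m = 2.5, g(m) = 13.125 (+); new bracket [-2, 2.5]
m = 0.25, g(m) = 22.265625 (+); new bracket [-2, 0.25]
m = -0.875, g(m) = 3.580078 (+); new bracket [-2, -0.875]
m = -1.4375, g(m) = -15.3142 (−); new bracket [-1.4375, -0.875]
m = -1.15625, g(m) = -4.9599 (−); new bracket [-1.15625, -0.875]
m = -1.015625, g(m) = -0.4714 (−); new bracket [-1.015625, -0.875]
m = -0.9453125, g(m) = 1.6079 (+); new bracket [-1.015625, -0.9453125]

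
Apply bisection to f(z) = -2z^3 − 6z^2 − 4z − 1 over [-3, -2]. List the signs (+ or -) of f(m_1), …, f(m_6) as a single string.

f(-2.5) = 2.75 > 0, so the root lies in [-2.5, -2]
f(-2.25) = 0.40625 > 0, so the root lies in [-2.25, -2]
f(-2.125) = -0.402344 < 0, so the root lies in [-2.25, -2.125]
f(-2.1875) = -0.0259 < 0, so the root lies in [-2.25, -2.1875]
f(-2.21875) = 0.183 > 0, so the root lies in [-2.21875, -2.1875]
f(-2.203125) = 0.0768 > 0, so the root lies in [-2.203125, -2.1875]

++--++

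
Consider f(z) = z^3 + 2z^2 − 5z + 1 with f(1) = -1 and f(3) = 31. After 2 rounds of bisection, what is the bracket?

m = 2, f(m) = 7 (+); new bracket [1, 2]
m = 1.5, f(m) = 1.375 (+); new bracket [1, 1.5]

[1, 1.5]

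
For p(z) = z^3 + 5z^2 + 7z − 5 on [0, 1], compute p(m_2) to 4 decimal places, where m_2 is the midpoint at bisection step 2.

3.4844

midpoint 0.5: p = -0.125 < 0 → [0.5, 1]
midpoint 0.75: p = 3.484375 > 0 → [0.5, 0.75]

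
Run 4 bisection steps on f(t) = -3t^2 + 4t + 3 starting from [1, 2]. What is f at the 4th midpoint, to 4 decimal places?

0.3945

f(1.5) = 2.25 > 0, so the root lies in [1.5, 2]
f(1.75) = 0.8125 > 0, so the root lies in [1.75, 2]
f(1.875) = -0.046875 < 0, so the root lies in [1.75, 1.875]
f(1.8125) = 0.3945 > 0, so the root lies in [1.8125, 1.875]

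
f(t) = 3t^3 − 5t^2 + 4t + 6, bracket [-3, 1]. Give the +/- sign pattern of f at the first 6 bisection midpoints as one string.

-++-+-

t = -1 gives f = -6, negative; keep [-1, 1]
t = 0 gives f = 6, positive; keep [-1, 0]
t = -0.5 gives f = 2.375, positive; keep [-1, -0.5]
t = -0.75 gives f = -1.0781, negative; keep [-0.75, -0.5]
t = -0.625 gives f = 0.8145, positive; keep [-0.75, -0.625]
t = -0.6875 gives f = -0.0881, negative; keep [-0.6875, -0.625]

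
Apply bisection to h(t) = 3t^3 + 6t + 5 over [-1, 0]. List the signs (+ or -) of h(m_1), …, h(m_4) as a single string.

+-+-

t = -0.5 gives h = 1.625, positive; keep [-1, -0.5]
t = -0.75 gives h = -0.765625, negative; keep [-0.75, -0.5]
t = -0.625 gives h = 0.517578, positive; keep [-0.75, -0.625]
t = -0.6875 gives h = -0.0999, negative; keep [-0.6875, -0.625]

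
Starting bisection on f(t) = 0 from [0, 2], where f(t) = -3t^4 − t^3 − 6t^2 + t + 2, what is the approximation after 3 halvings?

0.75

midpoint 1: f = -7 < 0 → [0, 1]
midpoint 0.5: f = 0.6875 > 0 → [0.5, 1]
midpoint 0.75: f = -1.996094 < 0 → [0.5, 0.75]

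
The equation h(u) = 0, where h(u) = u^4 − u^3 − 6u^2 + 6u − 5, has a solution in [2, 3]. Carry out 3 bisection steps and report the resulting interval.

[2.625, 2.75]

midpoint 2.5: h = -4.0625 < 0 → [2.5, 3]
midpoint 2.75: h = 2.519531 > 0 → [2.5, 2.75]
midpoint 2.625: h = -1.200928 < 0 → [2.625, 2.75]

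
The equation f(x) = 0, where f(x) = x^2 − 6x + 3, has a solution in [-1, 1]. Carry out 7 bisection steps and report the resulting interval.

[0.546875, 0.5625]

x = 0 gives f = 3, positive; keep [0, 1]
x = 0.5 gives f = 0.25, positive; keep [0.5, 1]
x = 0.75 gives f = -0.9375, negative; keep [0.5, 0.75]
x = 0.625 gives f = -0.3594, negative; keep [0.5, 0.625]
x = 0.5625 gives f = -0.0586, negative; keep [0.5, 0.5625]
x = 0.53125 gives f = 0.0947, positive; keep [0.53125, 0.5625]
x = 0.546875 gives f = 0.0178, positive; keep [0.546875, 0.5625]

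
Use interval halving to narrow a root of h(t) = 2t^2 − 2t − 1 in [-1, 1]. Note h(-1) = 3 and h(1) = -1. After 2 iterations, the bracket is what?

m = 0, h(m) = -1 (−); new bracket [-1, 0]
m = -0.5, h(m) = 0.5 (+); new bracket [-0.5, 0]

[-0.5, 0]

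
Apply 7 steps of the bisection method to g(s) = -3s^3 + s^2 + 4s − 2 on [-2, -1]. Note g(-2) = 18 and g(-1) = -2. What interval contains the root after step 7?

[-1.21875, -1.2109375]

midpoint -1.5: g = 4.375 > 0 → [-1.5, -1]
midpoint -1.25: g = 0.421875 > 0 → [-1.25, -1]
midpoint -1.125: g = -0.962891 < 0 → [-1.25, -1.125]
midpoint -1.1875: g = -0.3162 < 0 → [-1.25, -1.1875]
midpoint -1.21875: g = 0.0412 > 0 → [-1.21875, -1.1875]
midpoint -1.203125: g = -0.1404 < 0 → [-1.21875, -1.203125]
midpoint -1.2109375: g = -0.0503 < 0 → [-1.21875, -1.2109375]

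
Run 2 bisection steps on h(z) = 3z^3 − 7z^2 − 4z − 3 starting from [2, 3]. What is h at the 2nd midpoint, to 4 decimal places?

h(2.5) = -9.875 < 0, so the root lies in [2.5, 3]
h(2.75) = -4.546875 < 0, so the root lies in [2.75, 3]

-4.5469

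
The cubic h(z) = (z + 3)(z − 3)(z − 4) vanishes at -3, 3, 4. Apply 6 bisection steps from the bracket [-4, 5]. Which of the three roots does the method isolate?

h(0.5) = 30.625 > 0, so the root lies in [-4, 0.5]
h(-1.75) = 34.140625 > 0, so the root lies in [-4, -1.75]
h(-2.875) = 5.048828 > 0, so the root lies in [-4, -2.875]
h(-3.4375) = -20.947 < 0, so the root lies in [-3.4375, -2.875]
h(-3.15625) = -6.8837 < 0, so the root lies in [-3.15625, -2.875]
h(-3.015625) = -0.6594 < 0, so the root lies in [-3.015625, -2.875]

-3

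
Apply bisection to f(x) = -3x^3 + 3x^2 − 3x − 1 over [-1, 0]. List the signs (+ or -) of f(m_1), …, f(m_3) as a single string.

+-+

x = -0.5 gives f = 1.625, positive; keep [-0.5, 0]
x = -0.25 gives f = -0.015625, negative; keep [-0.5, -0.25]
x = -0.375 gives f = 0.705078, positive; keep [-0.375, -0.25]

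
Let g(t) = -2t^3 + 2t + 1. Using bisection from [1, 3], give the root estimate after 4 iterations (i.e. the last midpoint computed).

1.125

g(2) = -11 < 0, so the root lies in [1, 2]
g(1.5) = -2.75 < 0, so the root lies in [1, 1.5]
g(1.25) = -0.40625 < 0, so the root lies in [1, 1.25]
g(1.125) = 0.4023 > 0, so the root lies in [1.125, 1.25]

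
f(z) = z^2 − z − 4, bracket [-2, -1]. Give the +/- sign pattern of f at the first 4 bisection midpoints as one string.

-+++

m = -1.5, f(m) = -0.25 (−); new bracket [-2, -1.5]
m = -1.75, f(m) = 0.8125 (+); new bracket [-1.75, -1.5]
m = -1.625, f(m) = 0.265625 (+); new bracket [-1.625, -1.5]
m = -1.5625, f(m) = 0.0039 (+); new bracket [-1.5625, -1.5]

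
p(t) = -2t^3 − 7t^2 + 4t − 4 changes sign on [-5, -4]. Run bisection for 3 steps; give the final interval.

p(-4.5) = 18.5 > 0, so the root lies in [-4.5, -4]
p(-4.25) = 6.09375 > 0, so the root lies in [-4.25, -4]
p(-4.125) = 0.769531 > 0, so the root lies in [-4.125, -4]

[-4.125, -4]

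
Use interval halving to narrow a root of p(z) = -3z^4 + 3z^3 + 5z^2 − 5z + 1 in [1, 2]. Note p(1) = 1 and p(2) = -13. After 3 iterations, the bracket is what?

[1.375, 1.5]

midpoint 1.5: p = -0.3125 < 0 → [1, 1.5]
midpoint 1.25: p = 1.097656 > 0 → [1.25, 1.5]
midpoint 1.375: p = 0.653564 > 0 → [1.375, 1.5]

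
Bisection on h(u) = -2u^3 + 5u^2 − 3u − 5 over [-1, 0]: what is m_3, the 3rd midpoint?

-0.625

u = -0.5 gives h = -2, negative; keep [-1, -0.5]
u = -0.75 gives h = 0.90625, positive; keep [-0.75, -0.5]
u = -0.625 gives h = -0.683594, negative; keep [-0.75, -0.625]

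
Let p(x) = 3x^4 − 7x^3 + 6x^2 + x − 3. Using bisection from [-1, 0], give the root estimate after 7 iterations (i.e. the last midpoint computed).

p(-0.5) = -0.9375 < 0, so the root lies in [-1, -0.5]
p(-0.75) = 3.527344 > 0, so the root lies in [-0.75, -0.5]
p(-0.625) = 0.885498 > 0, so the root lies in [-0.625, -0.5]
p(-0.5625) = -0.1179 < 0, so the root lies in [-0.625, -0.5625]
p(-0.59375) = 0.3596 > 0, so the root lies in [-0.59375, -0.5625]
p(-0.578125) = 0.115 > 0, so the root lies in [-0.578125, -0.5625]
p(-0.5703125) = -0.0029 < 0, so the root lies in [-0.578125, -0.5703125]

-0.5703125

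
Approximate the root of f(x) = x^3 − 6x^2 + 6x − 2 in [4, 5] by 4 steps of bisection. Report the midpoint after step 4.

m = 4.5, f(m) = -5.375 (−); new bracket [4.5, 5]
m = 4.75, f(m) = -1.703125 (−); new bracket [4.75, 5]
m = 4.875, f(m) = 0.513672 (+); new bracket [4.75, 4.875]
m = 4.8125, f(m) = -0.6277 (−); new bracket [4.8125, 4.875]

4.8125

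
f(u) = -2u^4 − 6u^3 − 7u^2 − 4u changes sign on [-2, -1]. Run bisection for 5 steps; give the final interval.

[-1.59375, -1.5625]

midpoint -1.5: f = 0.375 > 0 → [-2, -1.5]
midpoint -1.75: f = -1.039062 < 0 → [-1.75, -1.5]
midpoint -1.625: f = -0.184082 < 0 → [-1.625, -1.5]
midpoint -1.5625: f = 0.1274 > 0 → [-1.625, -1.5625]
midpoint -1.59375: f = -0.0197 < 0 → [-1.59375, -1.5625]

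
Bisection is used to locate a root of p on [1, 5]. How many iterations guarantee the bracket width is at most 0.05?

Width after n steps is 4/2^n. Need 2^n ≥ 4/0.05 = 80.
2^6 = 64 < 80 ≤ 2^7 = 128, so n = 7.

7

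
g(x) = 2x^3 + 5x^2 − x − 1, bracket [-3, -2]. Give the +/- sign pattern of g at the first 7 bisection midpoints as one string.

+--++++

x = -2.5 gives g = 1.5, positive; keep [-3, -2.5]
x = -2.75 gives g = -2.03125, negative; keep [-2.75, -2.5]
x = -2.625 gives g = -0.097656, negative; keep [-2.625, -2.5]
x = -2.5625 gives g = 0.7417, positive; keep [-2.625, -2.5625]
x = -2.59375 gives g = 0.3323, positive; keep [-2.625, -2.59375]
x = -2.609375 gives g = 0.1199, positive; keep [-2.625, -2.609375]
x = -2.6171875 gives g = 0.0118, positive; keep [-2.625, -2.6171875]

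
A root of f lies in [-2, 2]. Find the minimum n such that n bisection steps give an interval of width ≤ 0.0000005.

23

Width after n steps is 4/2^n. Need 2^n ≥ 4/0.0000005 = 8000000.
2^22 = 4194304 < 8000000 ≤ 2^23 = 8388608, so n = 23.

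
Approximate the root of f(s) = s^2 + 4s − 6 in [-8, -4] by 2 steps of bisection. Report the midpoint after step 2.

-5

f(-6) = 6 > 0, so the root lies in [-6, -4]
f(-5) = -1 < 0, so the root lies in [-6, -5]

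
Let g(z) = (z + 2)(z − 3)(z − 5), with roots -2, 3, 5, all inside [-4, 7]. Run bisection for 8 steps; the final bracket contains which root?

z = 1.5 gives g = 18.375, positive; keep [-4, 1.5]
z = -1.25 gives g = 19.921875, positive; keep [-4, -1.25]
z = -2.625 gives g = -26.806641, negative; keep [-2.625, -1.25]
z = -1.9375 gives g = 2.1409, positive; keep [-2.625, -1.9375]
z = -2.28125 gives g = -10.8152, negative; keep [-2.28125, -1.9375]
z = -2.109375 gives g = -3.973, negative; keep [-2.109375, -1.9375]
z = -2.0234375 gives g = -0.8269, negative; keep [-2.0234375, -1.9375]
z = -1.98046875 gives g = 0.679, positive; keep [-2.0234375, -1.98046875]

-2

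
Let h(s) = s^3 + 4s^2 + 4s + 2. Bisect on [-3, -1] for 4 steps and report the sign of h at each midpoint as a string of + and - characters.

+++-

s = -2 gives h = 2, positive; keep [-3, -2]
s = -2.5 gives h = 1.375, positive; keep [-3, -2.5]
s = -2.75 gives h = 0.453125, positive; keep [-3, -2.75]
s = -2.875 gives h = -0.2012, negative; keep [-2.875, -2.75]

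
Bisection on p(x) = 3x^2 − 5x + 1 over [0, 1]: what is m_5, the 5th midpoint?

midpoint 0.5: p = -0.75 < 0 → [0, 0.5]
midpoint 0.25: p = -0.0625 < 0 → [0, 0.25]
midpoint 0.125: p = 0.421875 > 0 → [0.125, 0.25]
midpoint 0.1875: p = 0.168 > 0 → [0.1875, 0.25]
midpoint 0.21875: p = 0.0498 > 0 → [0.21875, 0.25]

0.21875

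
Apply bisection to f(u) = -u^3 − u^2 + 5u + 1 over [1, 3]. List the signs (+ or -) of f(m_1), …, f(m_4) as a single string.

-+++

m = 2, f(m) = -1 (−); new bracket [1, 2]
m = 1.5, f(m) = 2.875 (+); new bracket [1.5, 2]
m = 1.75, f(m) = 1.328125 (+); new bracket [1.75, 2]
m = 1.875, f(m) = 0.2676 (+); new bracket [1.875, 2]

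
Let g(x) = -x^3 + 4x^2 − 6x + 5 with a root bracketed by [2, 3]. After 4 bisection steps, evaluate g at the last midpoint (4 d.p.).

0.1492

g(2.5) = -0.625 < 0, so the root lies in [2, 2.5]
g(2.25) = 0.359375 > 0, so the root lies in [2.25, 2.5]
g(2.375) = -0.083984 < 0, so the root lies in [2.25, 2.375]
g(2.3125) = 0.1492 > 0, so the root lies in [2.3125, 2.375]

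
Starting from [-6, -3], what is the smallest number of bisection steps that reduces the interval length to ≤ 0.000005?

Width after n steps is 3/2^n. Need 2^n ≥ 3/0.000005 = 600000.
2^19 = 524288 < 600000 ≤ 2^20 = 1048576, so n = 20.

20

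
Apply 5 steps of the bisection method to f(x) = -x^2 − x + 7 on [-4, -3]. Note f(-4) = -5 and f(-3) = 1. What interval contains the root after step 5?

m = -3.5, f(m) = -1.75 (−); new bracket [-3.5, -3]
m = -3.25, f(m) = -0.3125 (−); new bracket [-3.25, -3]
m = -3.125, f(m) = 0.359375 (+); new bracket [-3.25, -3.125]
m = -3.1875, f(m) = 0.0273 (+); new bracket [-3.25, -3.1875]
m = -3.21875, f(m) = -0.1416 (−); new bracket [-3.21875, -3.1875]

[-3.21875, -3.1875]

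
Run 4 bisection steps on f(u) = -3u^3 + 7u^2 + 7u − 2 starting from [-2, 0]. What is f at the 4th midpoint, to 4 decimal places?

-0.7559

midpoint -1: f = 1 > 0 → [-1, 0]
midpoint -0.5: f = -3.375 < 0 → [-1, -0.5]
midpoint -0.75: f = -2.046875 < 0 → [-1, -0.75]
midpoint -0.875: f = -0.7559 < 0 → [-1, -0.875]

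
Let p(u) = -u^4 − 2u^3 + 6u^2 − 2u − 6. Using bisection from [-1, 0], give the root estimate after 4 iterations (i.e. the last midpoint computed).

midpoint -0.5: p = -3.3125 < 0 → [-1, -0.5]
midpoint -0.75: p = -0.597656 < 0 → [-1, -0.75]
midpoint -0.875: p = 1.097412 > 0 → [-0.875, -0.75]
midpoint -0.8125: p = 0.2229 > 0 → [-0.8125, -0.75]

-0.8125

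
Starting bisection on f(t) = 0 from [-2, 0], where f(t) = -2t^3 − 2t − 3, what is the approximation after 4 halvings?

-0.875

t = -1 gives f = 1, positive; keep [-1, 0]
t = -0.5 gives f = -1.75, negative; keep [-1, -0.5]
t = -0.75 gives f = -0.65625, negative; keep [-1, -0.75]
t = -0.875 gives f = 0.0898, positive; keep [-0.875, -0.75]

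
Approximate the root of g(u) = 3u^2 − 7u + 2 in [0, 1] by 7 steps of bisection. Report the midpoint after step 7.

m = 0.5, g(m) = -0.75 (−); new bracket [0, 0.5]
m = 0.25, g(m) = 0.4375 (+); new bracket [0.25, 0.5]
m = 0.375, g(m) = -0.203125 (−); new bracket [0.25, 0.375]
m = 0.3125, g(m) = 0.1055 (+); new bracket [0.3125, 0.375]
m = 0.34375, g(m) = -0.0518 (−); new bracket [0.3125, 0.34375]
m = 0.328125, g(m) = 0.0261 (+); new bracket [0.328125, 0.34375]
m = 0.3359375, g(m) = -0.013 (−); new bracket [0.328125, 0.3359375]

0.3359375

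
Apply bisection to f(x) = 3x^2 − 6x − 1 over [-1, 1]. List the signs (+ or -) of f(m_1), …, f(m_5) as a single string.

f(0) = -1 < 0, so the root lies in [-1, 0]
f(-0.5) = 2.75 > 0, so the root lies in [-0.5, 0]
f(-0.25) = 0.6875 > 0, so the root lies in [-0.25, 0]
f(-0.125) = -0.2031 < 0, so the root lies in [-0.25, -0.125]
f(-0.1875) = 0.2305 > 0, so the root lies in [-0.1875, -0.125]

-++-+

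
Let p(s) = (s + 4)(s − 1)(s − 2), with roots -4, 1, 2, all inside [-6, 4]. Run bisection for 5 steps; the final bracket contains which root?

p(-1) = 18 > 0, so the root lies in [-6, -1]
p(-3.5) = 12.375 > 0, so the root lies in [-6, -3.5]
p(-4.75) = -29.109375 < 0, so the root lies in [-4.75, -3.5]
p(-4.125) = -3.9238 < 0, so the root lies in [-4.125, -3.5]
p(-3.8125) = 5.2449 > 0, so the root lies in [-4.125, -3.8125]

-4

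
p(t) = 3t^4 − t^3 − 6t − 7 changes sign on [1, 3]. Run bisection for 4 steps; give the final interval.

[1.625, 1.75]

t = 2 gives p = 21, positive; keep [1, 2]
t = 1.5 gives p = -4.1875, negative; keep [1.5, 2]
t = 1.75 gives p = 5.277344, positive; keep [1.5, 1.75]
t = 1.625 gives p = -0.1223, negative; keep [1.625, 1.75]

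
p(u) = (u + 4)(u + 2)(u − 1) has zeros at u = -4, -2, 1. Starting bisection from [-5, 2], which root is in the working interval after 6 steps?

1

p(-1.5) = -3.125 < 0, so the root lies in [-1.5, 2]
p(0.25) = -7.171875 < 0, so the root lies in [0.25, 2]
p(1.125) = 2.001953 > 0, so the root lies in [0.25, 1.125]
p(0.6875) = -3.9368 < 0, so the root lies in [0.6875, 1.125]
p(0.90625) = -1.3368 < 0, so the root lies in [0.90625, 1.125]
p(1.015625) = 0.2363 > 0, so the root lies in [0.90625, 1.015625]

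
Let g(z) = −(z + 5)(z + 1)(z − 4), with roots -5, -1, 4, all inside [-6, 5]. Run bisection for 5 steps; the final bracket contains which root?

z = -0.5 gives g = 10.125, positive; keep [-0.5, 5]
z = 2.25 gives g = 41.234375, positive; keep [2.25, 5]
z = 3.625 gives g = 14.958984, positive; keep [3.625, 5]
z = 4.3125 gives g = -15.4602, negative; keep [3.625, 4.3125]
z = 3.96875 gives g = 1.3926, positive; keep [3.96875, 4.3125]

4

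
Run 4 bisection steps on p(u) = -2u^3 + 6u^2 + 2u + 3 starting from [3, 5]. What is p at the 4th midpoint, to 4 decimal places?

m = 4, p(m) = -21 (−); new bracket [3, 4]
m = 3.5, p(m) = -2.25 (−); new bracket [3, 3.5]
m = 3.25, p(m) = 4.21875 (+); new bracket [3.25, 3.5]
m = 3.375, p(m) = 1.207 (+); new bracket [3.375, 3.5]

1.2070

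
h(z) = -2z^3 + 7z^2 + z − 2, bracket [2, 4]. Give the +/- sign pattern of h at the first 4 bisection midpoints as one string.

midpoint 3: h = 10 > 0 → [3, 4]
midpoint 3.5: h = 1.5 > 0 → [3.5, 4]
midpoint 3.75: h = -5.28125 < 0 → [3.5, 3.75]
midpoint 3.625: h = -1.6602 < 0 → [3.5, 3.625]

++--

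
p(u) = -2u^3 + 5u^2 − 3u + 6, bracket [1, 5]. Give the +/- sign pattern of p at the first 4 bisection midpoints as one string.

u = 3 gives p = -12, negative; keep [1, 3]
u = 2 gives p = 4, positive; keep [2, 3]
u = 2.5 gives p = -1.5, negative; keep [2, 2.5]
u = 2.25 gives p = 1.7812, positive; keep [2.25, 2.5]

-+-+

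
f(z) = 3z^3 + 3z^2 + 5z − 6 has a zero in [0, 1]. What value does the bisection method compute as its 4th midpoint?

0.6875

z = 0.5 gives f = -2.375, negative; keep [0.5, 1]
z = 0.75 gives f = 0.703125, positive; keep [0.5, 0.75]
z = 0.625 gives f = -0.970703, negative; keep [0.625, 0.75]
z = 0.6875 gives f = -0.1697, negative; keep [0.6875, 0.75]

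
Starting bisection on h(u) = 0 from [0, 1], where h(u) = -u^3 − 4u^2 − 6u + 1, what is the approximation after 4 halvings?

0.1875

u = 0.5 gives h = -3.125, negative; keep [0, 0.5]
u = 0.25 gives h = -0.765625, negative; keep [0, 0.25]
u = 0.125 gives h = 0.185547, positive; keep [0.125, 0.25]
u = 0.1875 gives h = -0.2722, negative; keep [0.125, 0.1875]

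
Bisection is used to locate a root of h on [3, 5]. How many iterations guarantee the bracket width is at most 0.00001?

18

Width after n steps is 2/2^n. Need 2^n ≥ 2/0.00001 = 200000.
2^17 = 131072 < 200000 ≤ 2^18 = 262144, so n = 18.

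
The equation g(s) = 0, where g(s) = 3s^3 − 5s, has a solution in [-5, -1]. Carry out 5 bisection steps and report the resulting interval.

midpoint -3: g = -66 < 0 → [-3, -1]
midpoint -2: g = -14 < 0 → [-2, -1]
midpoint -1.5: g = -2.625 < 0 → [-1.5, -1]
midpoint -1.25: g = 0.3906 > 0 → [-1.5, -1.25]
midpoint -1.375: g = -0.9238 < 0 → [-1.375, -1.25]

[-1.375, -1.25]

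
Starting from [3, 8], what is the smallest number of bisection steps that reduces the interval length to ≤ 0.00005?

Width after n steps is 5/2^n. Need 2^n ≥ 5/0.00005 = 100000.
2^16 = 65536 < 100000 ≤ 2^17 = 131072, so n = 17.

17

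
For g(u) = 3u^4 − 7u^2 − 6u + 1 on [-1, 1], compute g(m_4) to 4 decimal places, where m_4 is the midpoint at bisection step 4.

midpoint 0: g = 1 > 0 → [0, 1]
midpoint 0.5: g = -3.5625 < 0 → [0, 0.5]
midpoint 0.25: g = -0.925781 < 0 → [0, 0.25]
midpoint 0.125: g = 0.1414 > 0 → [0.125, 0.25]

0.1414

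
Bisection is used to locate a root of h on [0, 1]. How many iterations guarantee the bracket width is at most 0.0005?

11

Width after n steps is 1/2^n. Need 2^n ≥ 1/0.0005 = 2000.
2^10 = 1024 < 2000 ≤ 2^11 = 2048, so n = 11.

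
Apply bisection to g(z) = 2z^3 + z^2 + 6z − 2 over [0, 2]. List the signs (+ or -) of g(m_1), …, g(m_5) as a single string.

++-++

g(1) = 7 > 0, so the root lies in [0, 1]
g(0.5) = 1.5 > 0, so the root lies in [0, 0.5]
g(0.25) = -0.40625 < 0, so the root lies in [0.25, 0.5]
g(0.375) = 0.4961 > 0, so the root lies in [0.25, 0.375]
g(0.3125) = 0.0337 > 0, so the root lies in [0.25, 0.3125]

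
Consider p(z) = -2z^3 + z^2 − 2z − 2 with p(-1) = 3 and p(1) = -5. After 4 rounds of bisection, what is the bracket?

p(0) = -2 < 0, so the root lies in [-1, 0]
p(-0.5) = -0.5 < 0, so the root lies in [-1, -0.5]
p(-0.75) = 0.90625 > 0, so the root lies in [-0.75, -0.5]
p(-0.625) = 0.1289 > 0, so the root lies in [-0.625, -0.5]

[-0.625, -0.5]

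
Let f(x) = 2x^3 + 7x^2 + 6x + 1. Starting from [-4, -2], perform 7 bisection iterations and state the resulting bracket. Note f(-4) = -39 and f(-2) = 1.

m = -3, f(m) = -8 (−); new bracket [-3, -2]
m = -2.5, f(m) = -1.5 (−); new bracket [-2.5, -2]
m = -2.25, f(m) = 0.15625 (+); new bracket [-2.5, -2.25]
m = -2.375, f(m) = -0.5586 (−); new bracket [-2.375, -2.25]
m = -2.3125, f(m) = -0.1743 (−); new bracket [-2.3125, -2.25]
m = -2.28125, f(m) = -0.0025 (−); new bracket [-2.28125, -2.25]
m = -2.265625, f(m) = 0.0785 (+); new bracket [-2.28125, -2.265625]

[-2.28125, -2.265625]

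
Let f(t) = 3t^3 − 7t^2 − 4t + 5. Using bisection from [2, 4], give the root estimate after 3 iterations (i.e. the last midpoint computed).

2.75

m = 3, f(m) = 11 (+); new bracket [2, 3]
m = 2.5, f(m) = -1.875 (−); new bracket [2.5, 3]
m = 2.75, f(m) = 3.453125 (+); new bracket [2.5, 2.75]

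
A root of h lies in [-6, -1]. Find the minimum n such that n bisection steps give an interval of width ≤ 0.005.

10

Width after n steps is 5/2^n. Need 2^n ≥ 5/0.005 = 1000.
2^9 = 512 < 1000 ≤ 2^10 = 1024, so n = 10.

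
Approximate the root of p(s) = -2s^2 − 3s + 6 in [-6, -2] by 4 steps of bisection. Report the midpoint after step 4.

-2.75

midpoint -4: p = -14 < 0 → [-4, -2]
midpoint -3: p = -3 < 0 → [-3, -2]
midpoint -2.5: p = 1 > 0 → [-3, -2.5]
midpoint -2.75: p = -0.875 < 0 → [-2.75, -2.5]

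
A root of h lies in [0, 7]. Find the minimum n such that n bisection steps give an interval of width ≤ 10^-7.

27

Width after n steps is 7/2^n. Need 2^n ≥ 7/10^-7 = 70000000.
2^26 = 67108864 < 70000000 ≤ 2^27 = 134217728, so n = 27.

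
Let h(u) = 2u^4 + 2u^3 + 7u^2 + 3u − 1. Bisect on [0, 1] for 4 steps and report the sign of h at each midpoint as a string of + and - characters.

u = 0.5 gives h = 2.625, positive; keep [0, 0.5]
u = 0.25 gives h = 0.226562, positive; keep [0, 0.25]
u = 0.125 gives h = -0.51123, negative; keep [0.125, 0.25]
u = 0.1875 gives h = -0.1758, negative; keep [0.1875, 0.25]

++--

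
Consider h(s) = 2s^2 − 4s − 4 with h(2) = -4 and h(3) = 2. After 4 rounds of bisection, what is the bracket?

h(2.5) = -1.5 < 0, so the root lies in [2.5, 3]
h(2.75) = 0.125 > 0, so the root lies in [2.5, 2.75]
h(2.625) = -0.71875 < 0, so the root lies in [2.625, 2.75]
h(2.6875) = -0.3047 < 0, so the root lies in [2.6875, 2.75]

[2.6875, 2.75]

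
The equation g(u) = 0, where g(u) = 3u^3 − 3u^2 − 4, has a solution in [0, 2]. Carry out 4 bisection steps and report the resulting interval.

[1.5, 1.625]

midpoint 1: g = -4 < 0 → [1, 2]
midpoint 1.5: g = -0.625 < 0 → [1.5, 2]
midpoint 1.75: g = 2.890625 > 0 → [1.5, 1.75]
midpoint 1.625: g = 0.9512 > 0 → [1.5, 1.625]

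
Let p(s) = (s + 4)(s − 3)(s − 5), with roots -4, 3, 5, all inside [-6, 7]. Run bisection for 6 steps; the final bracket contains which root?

-4

s = 0.5 gives p = 50.625, positive; keep [-6, 0.5]
s = -2.75 gives p = 55.703125, positive; keep [-6, -2.75]
s = -4.375 gives p = -25.927734, negative; keep [-4.375, -2.75]
s = -3.5625 gives p = 24.5837, positive; keep [-4.375, -3.5625]
s = -3.96875 gives p = 1.9532, positive; keep [-4.375, -3.96875]
s = -4.171875 gives p = -11.3059, negative; keep [-4.171875, -3.96875]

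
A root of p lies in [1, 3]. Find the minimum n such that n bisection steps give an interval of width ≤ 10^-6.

21

Width after n steps is 2/2^n. Need 2^n ≥ 2/10^-6 = 2000000.
2^20 = 1048576 < 2000000 ≤ 2^21 = 2097152, so n = 21.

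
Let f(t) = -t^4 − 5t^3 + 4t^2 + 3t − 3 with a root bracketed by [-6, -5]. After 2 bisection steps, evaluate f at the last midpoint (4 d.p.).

-30.5820

t = -5.5 gives f = 18.3125, positive; keep [-6, -5.5]
t = -5.75 gives f = -30.582031, negative; keep [-5.75, -5.5]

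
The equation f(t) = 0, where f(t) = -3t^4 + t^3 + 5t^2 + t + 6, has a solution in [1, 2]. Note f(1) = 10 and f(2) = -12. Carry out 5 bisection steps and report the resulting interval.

f(1.5) = 6.9375 > 0, so the root lies in [1.5, 2]
f(1.75) = 0.285156 > 0, so the root lies in [1.75, 2]
f(1.875) = -5.033936 < 0, so the root lies in [1.75, 1.875]
f(1.8125) = -2.1841 < 0, so the root lies in [1.75, 1.8125]
f(1.78125) = -0.9038 < 0, so the root lies in [1.75, 1.78125]

[1.75, 1.78125]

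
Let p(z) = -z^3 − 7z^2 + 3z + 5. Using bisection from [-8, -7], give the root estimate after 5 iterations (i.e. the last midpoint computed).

z = -7.5 gives p = 10.625, positive; keep [-7.5, -7]
z = -7.25 gives p = -3.609375, negative; keep [-7.5, -7.25]
z = -7.375 gives p = 3.271484, positive; keep [-7.375, -7.25]
z = -7.3125 gives p = -0.2273, negative; keep [-7.375, -7.3125]
z = -7.34375 gives p = 1.5074, positive; keep [-7.34375, -7.3125]

-7.34375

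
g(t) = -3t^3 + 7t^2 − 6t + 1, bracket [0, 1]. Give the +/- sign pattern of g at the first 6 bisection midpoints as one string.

--++-+

midpoint 0.5: g = -0.625 < 0 → [0, 0.5]
midpoint 0.25: g = -0.109375 < 0 → [0, 0.25]
midpoint 0.125: g = 0.353516 > 0 → [0.125, 0.25]
midpoint 0.1875: g = 0.1013 > 0 → [0.1875, 0.25]
midpoint 0.21875: g = -0.0089 < 0 → [0.1875, 0.21875]
midpoint 0.203125: g = 0.0449 > 0 → [0.203125, 0.21875]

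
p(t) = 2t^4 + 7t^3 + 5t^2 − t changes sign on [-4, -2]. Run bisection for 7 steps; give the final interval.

[-2.34375, -2.328125]

t = -3 gives p = 21, positive; keep [-3, -2]
t = -2.5 gives p = 2.5, positive; keep [-2.5, -2]
t = -2.25 gives p = -0.914062, negative; keep [-2.5, -2.25]
t = -2.375 gives p = 0.436, positive; keep [-2.375, -2.25]
t = -2.3125 gives p = -0.3195, negative; keep [-2.375, -2.3125]
t = -2.34375 gives p = 0.0371, positive; keep [-2.34375, -2.3125]
t = -2.328125 gives p = -0.1464, negative; keep [-2.34375, -2.328125]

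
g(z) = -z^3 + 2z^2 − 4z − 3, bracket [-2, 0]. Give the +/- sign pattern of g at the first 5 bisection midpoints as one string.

+-+++

g(-1) = 4 > 0, so the root lies in [-1, 0]
g(-0.5) = -0.375 < 0, so the root lies in [-1, -0.5]
g(-0.75) = 1.546875 > 0, so the root lies in [-0.75, -0.5]
g(-0.625) = 0.5254 > 0, so the root lies in [-0.625, -0.5]
g(-0.5625) = 0.0608 > 0, so the root lies in [-0.5625, -0.5]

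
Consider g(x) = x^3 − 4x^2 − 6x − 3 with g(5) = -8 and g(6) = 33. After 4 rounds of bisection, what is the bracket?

g(5.5) = 9.375 > 0, so the root lies in [5, 5.5]
g(5.25) = -0.046875 < 0, so the root lies in [5.25, 5.5]
g(5.375) = 4.474609 > 0, so the root lies in [5.25, 5.375]
g(5.3125) = 2.1672 > 0, so the root lies in [5.25, 5.3125]

[5.25, 5.3125]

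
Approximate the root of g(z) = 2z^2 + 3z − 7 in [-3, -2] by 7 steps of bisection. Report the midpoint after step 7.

midpoint -2.5: g = -2 < 0 → [-3, -2.5]
midpoint -2.75: g = -0.125 < 0 → [-3, -2.75]
midpoint -2.875: g = 0.90625 > 0 → [-2.875, -2.75]
midpoint -2.8125: g = 0.3828 > 0 → [-2.8125, -2.75]
midpoint -2.78125: g = 0.127 > 0 → [-2.78125, -2.75]
midpoint -2.765625: g = 0.0005 > 0 → [-2.765625, -2.75]
midpoint -2.7578125: g = -0.0624 < 0 → [-2.765625, -2.7578125]

-2.7578125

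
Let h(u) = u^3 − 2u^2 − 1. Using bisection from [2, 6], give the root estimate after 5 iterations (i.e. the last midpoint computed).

m = 4, h(m) = 31 (+); new bracket [2, 4]
m = 3, h(m) = 8 (+); new bracket [2, 3]
m = 2.5, h(m) = 2.125 (+); new bracket [2, 2.5]
m = 2.25, h(m) = 0.2656 (+); new bracket [2, 2.25]
m = 2.125, h(m) = -0.4355 (−); new bracket [2.125, 2.25]

2.125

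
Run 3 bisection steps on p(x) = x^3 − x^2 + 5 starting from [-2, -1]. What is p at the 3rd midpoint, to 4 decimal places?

0.5098

p(-1.5) = -0.625 < 0, so the root lies in [-1.5, -1]
p(-1.25) = 1.484375 > 0, so the root lies in [-1.5, -1.25]
p(-1.375) = 0.509766 > 0, so the root lies in [-1.5, -1.375]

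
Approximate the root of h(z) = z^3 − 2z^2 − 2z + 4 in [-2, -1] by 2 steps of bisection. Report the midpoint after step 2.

m = -1.5, h(m) = -0.875 (−); new bracket [-1.5, -1]
m = -1.25, h(m) = 1.421875 (+); new bracket [-1.5, -1.25]

-1.25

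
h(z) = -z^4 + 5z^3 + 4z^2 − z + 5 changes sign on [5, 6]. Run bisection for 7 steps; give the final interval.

midpoint 5.5: h = 37.3125 > 0 → [5.5, 6]
midpoint 5.75: h = -11.082031 < 0 → [5.5, 5.75]
midpoint 5.625: h = 14.700928 > 0 → [5.625, 5.75]
midpoint 5.6875: h = 2.2187 > 0 → [5.6875, 5.75]
midpoint 5.71875: h = -4.3277 < 0 → [5.6875, 5.71875]
midpoint 5.703125: h = -1.0287 < 0 → [5.6875, 5.703125]
midpoint 5.6953125: h = 0.6014 > 0 → [5.6953125, 5.703125]

[5.6953125, 5.703125]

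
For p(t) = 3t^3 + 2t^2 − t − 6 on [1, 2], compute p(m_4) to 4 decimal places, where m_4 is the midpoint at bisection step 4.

p(1.5) = 7.125 > 0, so the root lies in [1, 1.5]
p(1.25) = 1.734375 > 0, so the root lies in [1, 1.25]
p(1.125) = -0.322266 < 0, so the root lies in [1.125, 1.25]
p(1.1875) = 0.6565 > 0, so the root lies in [1.125, 1.1875]

0.6565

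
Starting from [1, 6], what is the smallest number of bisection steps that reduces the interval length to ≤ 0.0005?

Width after n steps is 5/2^n. Need 2^n ≥ 5/0.0005 = 10000.
2^13 = 8192 < 10000 ≤ 2^14 = 16384, so n = 14.

14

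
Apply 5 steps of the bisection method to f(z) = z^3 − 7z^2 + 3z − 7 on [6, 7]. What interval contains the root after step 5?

m = 6.5, f(m) = -8.625 (−); new bracket [6.5, 7]
m = 6.75, f(m) = 1.859375 (+); new bracket [6.5, 6.75]
m = 6.625, f(m) = -3.583984 (−); new bracket [6.625, 6.75]
m = 6.6875, f(m) = -0.9133 (−); new bracket [6.6875, 6.75]
m = 6.71875, f(m) = 0.4602 (+); new bracket [6.6875, 6.71875]

[6.6875, 6.71875]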